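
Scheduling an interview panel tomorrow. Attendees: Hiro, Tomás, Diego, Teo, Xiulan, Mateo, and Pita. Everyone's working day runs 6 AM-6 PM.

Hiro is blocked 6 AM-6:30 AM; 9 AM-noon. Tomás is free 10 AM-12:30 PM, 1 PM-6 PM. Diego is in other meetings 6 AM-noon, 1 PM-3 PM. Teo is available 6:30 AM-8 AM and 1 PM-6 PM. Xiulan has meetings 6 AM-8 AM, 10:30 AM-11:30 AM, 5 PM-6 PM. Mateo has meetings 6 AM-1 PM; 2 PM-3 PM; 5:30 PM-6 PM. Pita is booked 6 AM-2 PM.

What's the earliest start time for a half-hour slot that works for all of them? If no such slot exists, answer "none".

Hiro free: 06:30-09:00, 12:00-18:00 (invert busy blocks within the working day).
Tomás free: 10:00-12:30, 13:00-18:00.
Diego free: 12:00-13:00, 15:00-18:00 (invert busy blocks within the working day).
Teo free: 06:30-08:00, 13:00-18:00.
Xiulan free: 08:00-10:30, 11:30-17:00 (invert busy blocks within the working day).
Mateo free: 13:00-14:00, 15:00-17:30 (invert busy blocks within the working day).
Pita free: 14:00-18:00 (invert busy blocks within the working day).
Hiro ∩ Tomás: 12:00-12:30, 13:00-18:00.
Hiro ∩ Tomás ∩ Diego: 12:00-12:30, 15:00-18:00.
Hiro ∩ Tomás ∩ Diego ∩ Teo: 15:00-18:00.
Hiro ∩ Tomás ∩ Diego ∩ Teo ∩ Xiulan: 15:00-17:00.
Hiro ∩ Tomás ∩ Diego ∩ Teo ∩ Xiulan ∩ Mateo: 15:00-17:00.
Hiro ∩ Tomás ∩ Diego ∩ Teo ∩ Xiulan ∩ Mateo ∩ Pita: 15:00-17:00.
The first common window of at least 30 minutes is 15:00-17:00, so the earliest start is 15:00.

15:00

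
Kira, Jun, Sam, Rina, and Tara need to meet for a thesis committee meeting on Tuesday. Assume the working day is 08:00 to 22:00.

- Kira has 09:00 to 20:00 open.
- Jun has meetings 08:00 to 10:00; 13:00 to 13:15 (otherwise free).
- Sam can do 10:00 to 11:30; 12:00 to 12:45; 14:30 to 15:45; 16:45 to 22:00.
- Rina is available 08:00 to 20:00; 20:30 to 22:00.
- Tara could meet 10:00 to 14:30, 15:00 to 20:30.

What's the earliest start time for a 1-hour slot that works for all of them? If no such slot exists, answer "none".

10:00

Kira free: 09:00-20:00.
Jun free: 10:00-13:00, 13:15-22:00 (invert busy blocks within the working day).
Sam free: 10:00-11:30, 12:00-12:45, 14:30-15:45, 16:45-22:00.
Rina free: 08:00-20:00, 20:30-22:00.
Tara free: 10:00-14:30, 15:00-20:30.
Kira ∩ Jun: 10:00-13:00, 13:15-20:00.
Kira ∩ Jun ∩ Sam: 10:00-11:30, 12:00-12:45, 14:30-15:45, 16:45-20:00.
Kira ∩ Jun ∩ Sam ∩ Rina: 10:00-11:30, 12:00-12:45, 14:30-15:45, 16:45-20:00.
Kira ∩ Jun ∩ Sam ∩ Rina ∩ Tara: 10:00-11:30, 12:00-12:45, 15:00-15:45, 16:45-20:00.
The first common window of at least 60 minutes is 10:00-11:30, so the earliest start is 10:00.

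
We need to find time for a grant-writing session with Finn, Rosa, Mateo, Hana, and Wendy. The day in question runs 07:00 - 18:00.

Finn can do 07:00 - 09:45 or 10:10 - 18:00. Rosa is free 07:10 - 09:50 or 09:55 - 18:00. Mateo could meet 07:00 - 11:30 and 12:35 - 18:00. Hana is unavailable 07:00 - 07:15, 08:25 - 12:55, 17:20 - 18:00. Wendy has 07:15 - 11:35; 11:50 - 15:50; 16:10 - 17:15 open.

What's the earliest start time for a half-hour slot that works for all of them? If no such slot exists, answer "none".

07:15

Finn free: 07:00-09:45, 10:10-18:00.
Rosa free: 07:10-09:50, 09:55-18:00.
Mateo free: 07:00-11:30, 12:35-18:00.
Hana free: 07:15-08:25, 12:55-17:20 (invert busy blocks within the working day).
Wendy free: 07:15-11:35, 11:50-15:50, 16:10-17:15.
Finn ∩ Rosa: 07:10-09:45, 10:10-18:00.
Finn ∩ Rosa ∩ Mateo: 07:10-09:45, 10:10-11:30, 12:35-18:00.
Finn ∩ Rosa ∩ Mateo ∩ Hana: 07:15-08:25, 12:55-17:20.
Finn ∩ Rosa ∩ Mateo ∩ Hana ∩ Wendy: 07:15-08:25, 12:55-15:50, 16:10-17:15.
The first common window of at least 30 minutes is 07:15-08:25, so the earliest start is 07:15.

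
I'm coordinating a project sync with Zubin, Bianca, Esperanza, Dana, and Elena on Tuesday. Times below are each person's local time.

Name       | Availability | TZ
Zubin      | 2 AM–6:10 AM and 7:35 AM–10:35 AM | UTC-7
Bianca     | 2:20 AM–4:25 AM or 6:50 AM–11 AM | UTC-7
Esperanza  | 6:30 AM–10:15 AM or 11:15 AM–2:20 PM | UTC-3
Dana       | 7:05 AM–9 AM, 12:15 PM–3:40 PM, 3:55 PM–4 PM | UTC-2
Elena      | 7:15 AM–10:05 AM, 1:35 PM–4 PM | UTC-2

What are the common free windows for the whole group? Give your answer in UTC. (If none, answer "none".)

Zubin in UTC: 09:00-13:10, 14:35-17:35 (add 7h to convert from UTC-7).
Bianca in UTC: 09:20-11:25, 13:50-18:00 (add 7h to convert from UTC-7).
Esperanza in UTC: 09:30-13:15, 14:15-17:20 (add 3h to convert from UTC-3).
Dana in UTC: 09:05-11:00, 14:15-17:40, 17:55-18:00 (add 2h to convert from UTC-2).
Elena in UTC: 09:15-12:05, 15:35-18:00 (add 2h to convert from UTC-2).
Zubin ∩ Bianca: 09:20-11:25, 14:35-17:35.
Zubin ∩ Bianca ∩ Esperanza: 09:30-11:25, 14:35-17:20.
Zubin ∩ Bianca ∩ Esperanza ∩ Dana: 09:30-11:00, 14:35-17:20.
Zubin ∩ Bianca ∩ Esperanza ∩ Dana ∩ Elena: 09:30-11:00, 15:35-17:20.
So the common availability across everyone is 09:30-11:00, 15:35-17:20.

09:30-11:00, 15:35-17:20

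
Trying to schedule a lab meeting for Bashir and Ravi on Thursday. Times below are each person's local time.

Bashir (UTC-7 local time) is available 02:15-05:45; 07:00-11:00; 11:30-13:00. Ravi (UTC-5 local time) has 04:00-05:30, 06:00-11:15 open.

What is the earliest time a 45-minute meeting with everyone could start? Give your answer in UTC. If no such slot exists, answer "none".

Bashir in UTC: 09:15-12:45, 14:00-18:00, 18:30-20:00 (add 7h to convert from UTC-7).
Ravi in UTC: 09:00-10:30, 11:00-16:15 (add 5h to convert from UTC-5).
Bashir ∩ Ravi: 09:15-10:30, 11:00-12:45, 14:00-16:15.
Those are the intersection windows.
The first common window of at least 45 minutes is 09:15-10:30, so the earliest start is 09:15.

09:15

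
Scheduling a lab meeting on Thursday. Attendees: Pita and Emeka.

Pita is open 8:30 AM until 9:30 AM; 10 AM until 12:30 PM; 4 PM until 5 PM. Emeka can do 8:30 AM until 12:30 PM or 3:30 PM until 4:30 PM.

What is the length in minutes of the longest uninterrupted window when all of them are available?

150

Pita ∩ Emeka: 08:30-09:30, 10:00-12:30, 16:00-16:30.
Those are the intersection windows.
The longest is 10:00-12:30 at 150 minutes.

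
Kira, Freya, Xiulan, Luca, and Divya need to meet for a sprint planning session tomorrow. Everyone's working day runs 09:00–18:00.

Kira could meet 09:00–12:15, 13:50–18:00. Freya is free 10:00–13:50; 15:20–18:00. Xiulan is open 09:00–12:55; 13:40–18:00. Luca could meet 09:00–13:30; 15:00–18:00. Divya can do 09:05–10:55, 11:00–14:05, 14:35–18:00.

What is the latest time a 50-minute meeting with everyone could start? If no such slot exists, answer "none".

Kira ∩ Freya: 10:00-12:15, 15:20-18:00.
Kira ∩ Freya ∩ Xiulan: 10:00-12:15, 15:20-18:00.
Kira ∩ Freya ∩ Xiulan ∩ Luca: 10:00-12:15, 15:20-18:00.
Kira ∩ Freya ∩ Xiulan ∩ Luca ∩ Divya: 10:00-10:55, 11:00-12:15, 15:20-18:00.
The last common window of at least 50 minutes is 15:20-18:00; a 50-minute meeting can start as late as 17:10 and still end by 18:00.

17:10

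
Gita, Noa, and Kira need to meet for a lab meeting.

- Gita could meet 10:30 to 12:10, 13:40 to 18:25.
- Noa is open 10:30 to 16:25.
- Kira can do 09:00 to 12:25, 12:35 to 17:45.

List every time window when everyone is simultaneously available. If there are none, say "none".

Gita ∩ Noa: 10:30-12:10, 13:40-16:25.
Gita ∩ Noa ∩ Kira: 10:30-12:10, 13:40-16:25.

10:30-12:10, 13:40-16:25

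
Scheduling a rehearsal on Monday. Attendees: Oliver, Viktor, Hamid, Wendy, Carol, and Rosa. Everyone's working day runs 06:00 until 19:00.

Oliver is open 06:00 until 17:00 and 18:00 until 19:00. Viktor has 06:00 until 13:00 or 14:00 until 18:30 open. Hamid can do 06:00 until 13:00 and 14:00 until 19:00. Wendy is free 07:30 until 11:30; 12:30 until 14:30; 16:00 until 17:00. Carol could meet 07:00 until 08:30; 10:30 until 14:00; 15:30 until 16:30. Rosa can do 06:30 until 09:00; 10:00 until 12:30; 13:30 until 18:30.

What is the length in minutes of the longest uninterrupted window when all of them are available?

60

Oliver ∩ Viktor: 06:00-13:00, 14:00-17:00, 18:00-18:30.
Oliver ∩ Viktor ∩ Hamid: 06:00-13:00, 14:00-17:00, 18:00-18:30.
Oliver ∩ Viktor ∩ Hamid ∩ Wendy: 07:30-11:30, 12:30-13:00, 14:00-14:30, 16:00-17:00.
Oliver ∩ Viktor ∩ Hamid ∩ Wendy ∩ Carol: 07:30-08:30, 10:30-11:30, 12:30-13:00, 16:00-16:30.
Oliver ∩ Viktor ∩ Hamid ∩ Wendy ∩ Carol ∩ Rosa: 07:30-08:30, 10:30-11:30, 16:00-16:30.
The longest is 07:30-08:30 at 60 minutes.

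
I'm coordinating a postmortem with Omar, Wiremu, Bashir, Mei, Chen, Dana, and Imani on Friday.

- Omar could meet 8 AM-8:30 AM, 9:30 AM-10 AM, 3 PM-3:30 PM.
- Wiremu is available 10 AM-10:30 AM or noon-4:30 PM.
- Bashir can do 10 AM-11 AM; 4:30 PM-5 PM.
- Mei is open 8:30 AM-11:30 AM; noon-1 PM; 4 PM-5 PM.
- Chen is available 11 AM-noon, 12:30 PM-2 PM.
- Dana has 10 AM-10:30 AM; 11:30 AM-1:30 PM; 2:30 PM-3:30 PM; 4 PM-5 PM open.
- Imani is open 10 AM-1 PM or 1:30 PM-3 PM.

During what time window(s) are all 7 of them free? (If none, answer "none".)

none

Omar ∩ Wiremu: 15:00-15:30.
Omar ∩ Wiremu ∩ Bashir: ∅.
Omar ∩ Wiremu ∩ Bashir ∩ Mei: ∅.
Omar ∩ Wiremu ∩ Bashir ∩ Mei ∩ Chen: ∅.
Omar ∩ Wiremu ∩ Bashir ∩ Mei ∩ Chen ∩ Dana: ∅.
Omar ∩ Wiremu ∩ Bashir ∩ Mei ∩ Chen ∩ Dana ∩ Imani: ∅.
There is no time when everyone is free.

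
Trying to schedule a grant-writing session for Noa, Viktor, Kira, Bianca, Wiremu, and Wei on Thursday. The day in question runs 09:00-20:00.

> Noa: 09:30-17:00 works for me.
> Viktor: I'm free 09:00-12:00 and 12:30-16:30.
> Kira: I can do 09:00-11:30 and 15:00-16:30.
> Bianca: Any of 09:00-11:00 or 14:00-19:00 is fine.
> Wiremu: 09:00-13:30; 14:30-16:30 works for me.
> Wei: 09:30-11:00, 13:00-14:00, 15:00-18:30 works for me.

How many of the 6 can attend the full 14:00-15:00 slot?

Noa, Viktor, and Bianca can make the full 14:00-15:00 slot — that's 3.

3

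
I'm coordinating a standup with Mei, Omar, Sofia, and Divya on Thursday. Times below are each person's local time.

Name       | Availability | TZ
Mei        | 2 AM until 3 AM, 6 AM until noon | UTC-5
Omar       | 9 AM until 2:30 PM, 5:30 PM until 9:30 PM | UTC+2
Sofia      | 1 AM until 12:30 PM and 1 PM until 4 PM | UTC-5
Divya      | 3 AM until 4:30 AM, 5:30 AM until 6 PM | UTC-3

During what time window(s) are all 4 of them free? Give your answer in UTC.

07:00-07:30, 11:00-12:30, 15:30-17:00

Mei in UTC: 07:00-08:00, 11:00-17:00 (add 5h to convert from UTC-5).
Omar in UTC: 07:00-12:30, 15:30-19:30 (subtract 2h to convert from UTC+2).
Sofia in UTC: 06:00-17:30, 18:00-21:00 (add 5h to convert from UTC-5).
Divya in UTC: 06:00-07:30, 08:30-21:00 (add 3h to convert from UTC-3).
Mei ∩ Omar: 07:00-08:00, 11:00-12:30, 15:30-17:00.
Mei ∩ Omar ∩ Sofia: 07:00-08:00, 11:00-12:30, 15:30-17:00.
Mei ∩ Omar ∩ Sofia ∩ Divya: 07:00-07:30, 11:00-12:30, 15:30-17:00.
So the common availability across everyone is 07:00-07:30, 11:00-12:30, 15:30-17:00.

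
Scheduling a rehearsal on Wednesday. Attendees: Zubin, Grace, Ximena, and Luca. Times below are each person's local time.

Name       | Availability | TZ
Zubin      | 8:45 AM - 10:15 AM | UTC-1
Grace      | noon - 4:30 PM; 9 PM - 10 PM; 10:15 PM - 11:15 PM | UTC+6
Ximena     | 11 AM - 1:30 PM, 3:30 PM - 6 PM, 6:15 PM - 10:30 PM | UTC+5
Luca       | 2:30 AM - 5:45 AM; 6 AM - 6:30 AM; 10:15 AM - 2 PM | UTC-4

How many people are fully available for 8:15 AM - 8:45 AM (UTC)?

2

Zubin in UTC: 09:45-11:15 (add 1h to convert from UTC-1).
Grace in UTC: 06:00-10:30, 15:00-16:00, 16:15-17:15 (subtract 6h to convert from UTC+6).
Ximena in UTC: 06:00-08:30, 10:30-13:00, 13:15-17:30 (subtract 5h to convert from UTC+5).
Luca in UTC: 06:30-09:45, 10:00-10:30, 14:15-18:00 (add 4h to convert from UTC-4).
Grace and Luca can make the full 08:15-08:45 slot — that's 2.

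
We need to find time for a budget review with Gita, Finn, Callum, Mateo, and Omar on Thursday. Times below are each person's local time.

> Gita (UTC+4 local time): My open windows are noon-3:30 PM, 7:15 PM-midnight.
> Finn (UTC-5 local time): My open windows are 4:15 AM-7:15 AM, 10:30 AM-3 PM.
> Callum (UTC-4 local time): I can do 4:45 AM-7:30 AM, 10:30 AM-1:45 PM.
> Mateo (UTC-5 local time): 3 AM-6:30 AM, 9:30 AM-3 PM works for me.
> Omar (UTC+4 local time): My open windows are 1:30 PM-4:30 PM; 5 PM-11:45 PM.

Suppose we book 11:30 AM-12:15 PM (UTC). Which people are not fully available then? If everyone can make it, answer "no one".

Callum, Gita, Mateo

Gita in UTC: 08:00-11:30, 15:15-20:00 (subtract 4h to convert from UTC+4).
Finn in UTC: 09:15-12:15, 15:30-20:00 (add 5h to convert from UTC-5).
Callum in UTC: 08:45-11:30, 14:30-17:45 (add 4h to convert from UTC-4).
Mateo in UTC: 08:00-11:30, 14:30-20:00 (add 5h to convert from UTC-5).
Omar in UTC: 09:30-12:30, 13:00-19:45 (subtract 4h to convert from UTC+4).
Gita: not fully free for 11:30-12:15. Finn: free for 11:30-12:15. Callum: not fully free for 11:30-12:15. Mateo: not fully free for 11:30-12:15. Omar: free for 11:30-12:15.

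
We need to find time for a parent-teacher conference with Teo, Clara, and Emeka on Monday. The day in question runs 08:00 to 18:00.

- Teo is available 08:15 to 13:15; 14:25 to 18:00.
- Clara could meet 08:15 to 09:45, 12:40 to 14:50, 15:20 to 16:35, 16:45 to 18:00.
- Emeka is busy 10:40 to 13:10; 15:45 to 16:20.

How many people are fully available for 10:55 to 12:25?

Teo free: 08:15-13:15, 14:25-18:00.
Clara free: 08:15-09:45, 12:40-14:50, 15:20-16:35, 16:45-18:00.
Emeka free: 08:00-10:40, 13:10-15:45, 16:20-18:00 (invert busy blocks within the working day).
Teo can make the full 10:55-12:25 slot — that's 1.

1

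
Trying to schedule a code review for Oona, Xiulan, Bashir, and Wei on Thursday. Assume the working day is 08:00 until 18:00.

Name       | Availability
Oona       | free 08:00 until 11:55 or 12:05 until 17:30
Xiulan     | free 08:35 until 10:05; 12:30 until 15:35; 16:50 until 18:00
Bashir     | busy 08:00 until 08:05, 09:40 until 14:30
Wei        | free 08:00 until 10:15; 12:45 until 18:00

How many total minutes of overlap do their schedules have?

Oona free: 08:00-11:55, 12:05-17:30.
Xiulan free: 08:35-10:05, 12:30-15:35, 16:50-18:00.
Bashir free: 08:05-09:40, 14:30-18:00 (invert busy blocks within the working day).
Wei free: 08:00-10:15, 12:45-18:00.
Oona ∩ Xiulan: 08:35-10:05, 12:30-15:35, 16:50-17:30.
Oona ∩ Xiulan ∩ Bashir: 08:35-09:40, 14:30-15:35, 16:50-17:30.
Oona ∩ Xiulan ∩ Bashir ∩ Wei: 08:35-09:40, 14:30-15:35, 16:50-17:30.
Summing the common windows: 65 + 65 + 40 = 170 minutes.

170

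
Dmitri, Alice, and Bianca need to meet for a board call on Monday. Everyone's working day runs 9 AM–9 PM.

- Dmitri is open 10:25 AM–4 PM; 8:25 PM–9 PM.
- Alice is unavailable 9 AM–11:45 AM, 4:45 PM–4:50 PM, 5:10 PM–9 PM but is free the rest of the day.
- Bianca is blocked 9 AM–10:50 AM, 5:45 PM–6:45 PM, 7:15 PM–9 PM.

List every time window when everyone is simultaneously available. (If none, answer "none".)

11:45-16:00

Dmitri free: 10:25-16:00, 20:25-21:00.
Alice free: 11:45-16:45, 16:50-17:10 (invert busy blocks within the working day).
Bianca free: 10:50-17:45, 18:45-19:15 (invert busy blocks within the working day).
Dmitri ∩ Alice: 11:45-16:00.
Dmitri ∩ Alice ∩ Bianca: 11:45-16:00.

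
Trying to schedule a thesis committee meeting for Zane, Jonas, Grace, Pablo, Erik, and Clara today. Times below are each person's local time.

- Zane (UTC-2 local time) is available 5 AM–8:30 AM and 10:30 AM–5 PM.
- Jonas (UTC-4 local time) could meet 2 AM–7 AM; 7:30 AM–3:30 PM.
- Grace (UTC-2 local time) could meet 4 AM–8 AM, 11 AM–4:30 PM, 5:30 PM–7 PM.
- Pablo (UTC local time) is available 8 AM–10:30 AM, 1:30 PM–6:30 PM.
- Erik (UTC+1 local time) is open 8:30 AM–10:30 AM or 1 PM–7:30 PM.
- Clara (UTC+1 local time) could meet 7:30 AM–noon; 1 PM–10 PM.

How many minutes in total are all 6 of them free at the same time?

Zane in UTC: 07:00-10:30, 12:30-19:00 (add 2h to convert from UTC-2).
Jonas in UTC: 06:00-11:00, 11:30-19:30 (add 4h to convert from UTC-4).
Grace in UTC: 06:00-10:00, 13:00-18:30, 19:30-21:00 (add 2h to convert from UTC-2).
Pablo in UTC: 08:00-10:30, 13:30-18:30.
Erik in UTC: 07:30-09:30, 12:00-18:30 (subtract 1h to convert from UTC+1).
Clara in UTC: 06:30-11:00, 12:00-21:00 (subtract 1h to convert from UTC+1).
Zane ∩ Jonas: 07:00-10:30, 12:30-19:00.
Zane ∩ Jonas ∩ Grace: 07:00-10:00, 13:00-18:30.
Zane ∩ Jonas ∩ Grace ∩ Pablo: 08:00-10:00, 13:30-18:30.
Zane ∩ Jonas ∩ Grace ∩ Pablo ∩ Erik: 08:00-09:30, 13:30-18:30.
Zane ∩ Jonas ∩ Grace ∩ Pablo ∩ Erik ∩ Clara: 08:00-09:30, 13:30-18:30.
Summing the common windows: 90 + 300 = 390 minutes.

390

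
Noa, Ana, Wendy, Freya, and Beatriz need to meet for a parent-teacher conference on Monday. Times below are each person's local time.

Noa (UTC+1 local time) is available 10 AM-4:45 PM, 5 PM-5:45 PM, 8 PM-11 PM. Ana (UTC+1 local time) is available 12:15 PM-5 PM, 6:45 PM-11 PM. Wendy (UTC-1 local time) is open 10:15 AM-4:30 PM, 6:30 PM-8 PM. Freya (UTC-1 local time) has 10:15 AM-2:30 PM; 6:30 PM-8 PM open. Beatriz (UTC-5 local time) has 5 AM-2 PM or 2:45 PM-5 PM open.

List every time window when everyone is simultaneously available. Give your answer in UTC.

Noa in UTC: 09:00-15:45, 16:00-16:45, 19:00-22:00 (subtract 1h to convert from UTC+1).
Ana in UTC: 11:15-16:00, 17:45-22:00 (subtract 1h to convert from UTC+1).
Wendy in UTC: 11:15-17:30, 19:30-21:00 (add 1h to convert from UTC-1).
Freya in UTC: 11:15-15:30, 19:30-21:00 (add 1h to convert from UTC-1).
Beatriz in UTC: 10:00-19:00, 19:45-22:00 (add 5h to convert from UTC-5).
Noa ∩ Ana: 11:15-15:45, 19:00-22:00.
Noa ∩ Ana ∩ Wendy: 11:15-15:45, 19:30-21:00.
Noa ∩ Ana ∩ Wendy ∩ Freya: 11:15-15:30, 19:30-21:00.
Noa ∩ Ana ∩ Wendy ∩ Freya ∩ Beatriz: 11:15-15:30, 19:45-21:00.

11:15-15:30, 19:45-21:00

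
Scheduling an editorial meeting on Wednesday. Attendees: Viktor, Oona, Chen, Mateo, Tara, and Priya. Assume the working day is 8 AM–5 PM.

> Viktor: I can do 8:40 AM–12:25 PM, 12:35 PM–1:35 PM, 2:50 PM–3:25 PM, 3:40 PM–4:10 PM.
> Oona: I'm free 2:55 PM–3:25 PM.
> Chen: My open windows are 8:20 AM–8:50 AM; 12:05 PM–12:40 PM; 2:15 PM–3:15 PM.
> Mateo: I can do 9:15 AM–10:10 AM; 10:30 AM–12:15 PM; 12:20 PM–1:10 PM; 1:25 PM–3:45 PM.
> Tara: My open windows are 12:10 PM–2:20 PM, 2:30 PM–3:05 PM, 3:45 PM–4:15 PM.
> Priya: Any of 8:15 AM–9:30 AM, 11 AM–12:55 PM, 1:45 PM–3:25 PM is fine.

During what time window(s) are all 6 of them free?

Viktor ∩ Oona: 14:55-15:25.
Viktor ∩ Oona ∩ Chen: 14:55-15:15.
Viktor ∩ Oona ∩ Chen ∩ Mateo: 14:55-15:15.
Viktor ∩ Oona ∩ Chen ∩ Mateo ∩ Tara: 14:55-15:05.
Viktor ∩ Oona ∩ Chen ∩ Mateo ∩ Tara ∩ Priya: 14:55-15:05.

14:55-15:05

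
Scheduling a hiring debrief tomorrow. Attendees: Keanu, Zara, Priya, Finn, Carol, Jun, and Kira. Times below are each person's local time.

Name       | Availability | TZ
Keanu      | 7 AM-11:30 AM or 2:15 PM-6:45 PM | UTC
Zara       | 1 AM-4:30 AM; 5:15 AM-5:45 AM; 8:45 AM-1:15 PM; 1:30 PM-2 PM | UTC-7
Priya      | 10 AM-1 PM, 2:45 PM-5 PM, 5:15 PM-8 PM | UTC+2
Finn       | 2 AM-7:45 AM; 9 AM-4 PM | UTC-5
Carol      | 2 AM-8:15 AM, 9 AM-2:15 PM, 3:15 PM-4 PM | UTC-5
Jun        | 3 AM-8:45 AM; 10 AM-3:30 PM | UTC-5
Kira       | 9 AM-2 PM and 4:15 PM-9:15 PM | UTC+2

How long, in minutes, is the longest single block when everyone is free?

Keanu in UTC: 07:00-11:30, 14:15-18:45.
Zara in UTC: 08:00-11:30, 12:15-12:45, 15:45-20:15, 20:30-21:00 (add 7h to convert from UTC-7).
Priya in UTC: 08:00-11:00, 12:45-15:00, 15:15-18:00 (subtract 2h to convert from UTC+2).
Finn in UTC: 07:00-12:45, 14:00-21:00 (add 5h to convert from UTC-5).
Carol in UTC: 07:00-13:15, 14:00-19:15, 20:15-21:00 (add 5h to convert from UTC-5).
Jun in UTC: 08:00-13:45, 15:00-20:30 (add 5h to convert from UTC-5).
Kira in UTC: 07:00-12:00, 14:15-19:15 (subtract 2h to convert from UTC+2).
Keanu ∩ Zara: 08:00-11:30, 15:45-18:45.
Keanu ∩ Zara ∩ Priya: 08:00-11:00, 15:45-18:00.
Keanu ∩ Zara ∩ Priya ∩ Finn: 08:00-11:00, 15:45-18:00.
Keanu ∩ Zara ∩ Priya ∩ Finn ∩ Carol: 08:00-11:00, 15:45-18:00.
Keanu ∩ Zara ∩ Priya ∩ Finn ∩ Carol ∩ Jun: 08:00-11:00, 15:45-18:00.
Keanu ∩ Zara ∩ Priya ∩ Finn ∩ Carol ∩ Jun ∩ Kira: 08:00-11:00, 15:45-18:00.
So the common availability across everyone is 08:00-11:00, 15:45-18:00.
The longest is 08:00-11:00 at 180 minutes.

180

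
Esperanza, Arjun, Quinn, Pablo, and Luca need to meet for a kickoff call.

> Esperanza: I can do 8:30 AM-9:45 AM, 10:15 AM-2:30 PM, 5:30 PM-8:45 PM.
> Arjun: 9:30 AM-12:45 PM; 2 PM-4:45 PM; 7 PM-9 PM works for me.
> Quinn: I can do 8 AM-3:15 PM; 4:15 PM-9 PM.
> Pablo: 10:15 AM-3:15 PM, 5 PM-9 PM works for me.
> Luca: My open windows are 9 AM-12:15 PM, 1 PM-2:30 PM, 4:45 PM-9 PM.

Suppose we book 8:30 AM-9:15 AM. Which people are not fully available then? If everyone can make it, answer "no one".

Arjun, Luca, Pablo

Esperanza: free for 08:30-09:15. Arjun: not fully free for 08:30-09:15. Quinn: free for 08:30-09:15. Pablo: not fully free for 08:30-09:15. Luca: not fully free for 08:30-09:15.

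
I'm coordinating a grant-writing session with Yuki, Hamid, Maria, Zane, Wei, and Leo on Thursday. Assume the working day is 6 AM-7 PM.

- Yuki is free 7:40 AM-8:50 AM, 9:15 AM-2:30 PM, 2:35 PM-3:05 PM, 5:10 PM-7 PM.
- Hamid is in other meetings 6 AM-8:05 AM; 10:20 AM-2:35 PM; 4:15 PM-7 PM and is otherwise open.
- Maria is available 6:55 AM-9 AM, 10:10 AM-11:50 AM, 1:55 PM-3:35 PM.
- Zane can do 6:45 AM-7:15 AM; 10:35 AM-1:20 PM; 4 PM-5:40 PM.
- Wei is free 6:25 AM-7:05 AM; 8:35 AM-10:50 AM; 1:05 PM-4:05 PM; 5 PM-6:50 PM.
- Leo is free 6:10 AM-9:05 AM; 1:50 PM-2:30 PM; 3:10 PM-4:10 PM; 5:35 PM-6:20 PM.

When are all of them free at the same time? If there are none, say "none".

Yuki free: 07:40-08:50, 09:15-14:30, 14:35-15:05, 17:10-19:00.
Hamid free: 08:05-10:20, 14:35-16:15 (invert busy blocks within the working day).
Maria free: 06:55-09:00, 10:10-11:50, 13:55-15:35.
Zane free: 06:45-07:15, 10:35-13:20, 16:00-17:40.
Wei free: 06:25-07:05, 08:35-10:50, 13:05-16:05, 17:00-18:50.
Leo free: 06:10-09:05, 13:50-14:30, 15:10-16:10, 17:35-18:20.
Yuki ∩ Hamid: 08:05-08:50, 09:15-10:20, 14:35-15:05.
Yuki ∩ Hamid ∩ Maria: 08:05-08:50, 10:10-10:20, 14:35-15:05.
Yuki ∩ Hamid ∩ Maria ∩ Zane: ∅.
Yuki ∩ Hamid ∩ Maria ∩ Zane ∩ Wei: ∅.
Yuki ∩ Hamid ∩ Maria ∩ Zane ∩ Wei ∩ Leo: ∅.
There is no time when everyone is free.

none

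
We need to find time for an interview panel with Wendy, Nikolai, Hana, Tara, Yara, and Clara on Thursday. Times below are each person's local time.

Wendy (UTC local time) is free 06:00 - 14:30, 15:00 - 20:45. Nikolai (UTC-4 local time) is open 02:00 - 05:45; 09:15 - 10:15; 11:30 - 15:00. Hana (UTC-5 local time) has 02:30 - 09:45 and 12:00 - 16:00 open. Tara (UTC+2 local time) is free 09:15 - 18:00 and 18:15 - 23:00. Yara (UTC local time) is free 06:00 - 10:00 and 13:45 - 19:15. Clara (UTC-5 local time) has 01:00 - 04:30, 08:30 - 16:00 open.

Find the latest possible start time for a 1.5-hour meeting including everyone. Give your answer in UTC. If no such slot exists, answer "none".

Wendy in UTC: 06:00-14:30, 15:00-20:45.
Nikolai in UTC: 06:00-09:45, 13:15-14:15, 15:30-19:00 (add 4h to convert from UTC-4).
Hana in UTC: 07:30-14:45, 17:00-21:00 (add 5h to convert from UTC-5).
Tara in UTC: 07:15-16:00, 16:15-21:00 (subtract 2h to convert from UTC+2).
Yara in UTC: 06:00-10:00, 13:45-19:15.
Clara in UTC: 06:00-09:30, 13:30-21:00 (add 5h to convert from UTC-5).
Wendy ∩ Nikolai: 06:00-09:45, 13:15-14:15, 15:30-19:00.
Wendy ∩ Nikolai ∩ Hana: 07:30-09:45, 13:15-14:15, 17:00-19:00.
Wendy ∩ Nikolai ∩ Hana ∩ Tara: 07:30-09:45, 13:15-14:15, 17:00-19:00.
Wendy ∩ Nikolai ∩ Hana ∩ Tara ∩ Yara: 07:30-09:45, 13:45-14:15, 17:00-19:00.
Wendy ∩ Nikolai ∩ Hana ∩ Tara ∩ Yara ∩ Clara: 07:30-09:30, 13:45-14:15, 17:00-19:00.
The last common window of at least 90 minutes is 17:00-19:00; a 90-minute meeting can start as late as 17:30 and still end by 19:00.

17:30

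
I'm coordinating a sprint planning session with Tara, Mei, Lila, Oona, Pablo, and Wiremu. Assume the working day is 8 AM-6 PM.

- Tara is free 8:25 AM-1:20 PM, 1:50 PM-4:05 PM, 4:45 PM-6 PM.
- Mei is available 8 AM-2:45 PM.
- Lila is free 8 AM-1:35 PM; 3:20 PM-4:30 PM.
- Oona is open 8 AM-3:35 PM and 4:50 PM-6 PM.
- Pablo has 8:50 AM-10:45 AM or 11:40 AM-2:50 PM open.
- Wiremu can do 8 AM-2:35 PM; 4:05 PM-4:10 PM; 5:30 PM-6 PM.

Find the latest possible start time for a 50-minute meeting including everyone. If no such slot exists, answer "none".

12:30

Tara ∩ Mei: 08:25-13:20, 13:50-14:45.
Tara ∩ Mei ∩ Lila: 08:25-13:20.
Tara ∩ Mei ∩ Lila ∩ Oona: 08:25-13:20.
Tara ∩ Mei ∩ Lila ∩ Oona ∩ Pablo: 08:50-10:45, 11:40-13:20.
Tara ∩ Mei ∩ Lila ∩ Oona ∩ Pablo ∩ Wiremu: 08:50-10:45, 11:40-13:20.
The last common window of at least 50 minutes is 11:40-13:20; a 50-minute meeting can start as late as 12:30 and still end by 13:20.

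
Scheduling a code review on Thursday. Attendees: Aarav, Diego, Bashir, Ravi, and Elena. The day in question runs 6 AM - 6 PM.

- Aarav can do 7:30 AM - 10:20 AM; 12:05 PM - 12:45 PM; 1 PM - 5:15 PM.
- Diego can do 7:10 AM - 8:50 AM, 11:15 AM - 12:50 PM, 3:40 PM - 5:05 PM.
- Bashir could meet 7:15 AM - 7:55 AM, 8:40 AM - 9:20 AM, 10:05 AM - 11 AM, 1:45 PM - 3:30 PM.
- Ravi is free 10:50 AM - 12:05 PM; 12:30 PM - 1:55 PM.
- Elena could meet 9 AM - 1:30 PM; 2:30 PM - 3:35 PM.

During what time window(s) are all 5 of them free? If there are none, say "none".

Aarav ∩ Diego: 07:30-08:50, 12:05-12:45, 15:40-17:05.
Aarav ∩ Diego ∩ Bashir: 07:30-07:55, 08:40-08:50.
Aarav ∩ Diego ∩ Bashir ∩ Ravi: ∅.
Aarav ∩ Diego ∩ Bashir ∩ Ravi ∩ Elena: ∅.
There is no time when everyone is free.

none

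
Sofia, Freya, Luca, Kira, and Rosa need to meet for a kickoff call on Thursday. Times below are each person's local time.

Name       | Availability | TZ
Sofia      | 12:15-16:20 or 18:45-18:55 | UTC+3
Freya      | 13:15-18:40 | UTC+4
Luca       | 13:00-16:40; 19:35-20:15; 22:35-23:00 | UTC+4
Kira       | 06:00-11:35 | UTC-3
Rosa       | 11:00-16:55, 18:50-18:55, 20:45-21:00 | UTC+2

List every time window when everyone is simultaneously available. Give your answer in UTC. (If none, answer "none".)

Sofia in UTC: 09:15-13:20, 15:45-15:55 (subtract 3h to convert from UTC+3).
Freya in UTC: 09:15-14:40 (subtract 4h to convert from UTC+4).
Luca in UTC: 09:00-12:40, 15:35-16:15, 18:35-19:00 (subtract 4h to convert from UTC+4).
Kira in UTC: 09:00-14:35 (add 3h to convert from UTC-3).
Rosa in UTC: 09:00-14:55, 16:50-16:55, 18:45-19:00 (subtract 2h to convert from UTC+2).
Sofia ∩ Freya: 09:15-13:20.
Sofia ∩ Freya ∩ Luca: 09:15-12:40.
Sofia ∩ Freya ∩ Luca ∩ Kira: 09:15-12:40.
Sofia ∩ Freya ∩ Luca ∩ Kira ∩ Rosa: 09:15-12:40.

09:15-12:40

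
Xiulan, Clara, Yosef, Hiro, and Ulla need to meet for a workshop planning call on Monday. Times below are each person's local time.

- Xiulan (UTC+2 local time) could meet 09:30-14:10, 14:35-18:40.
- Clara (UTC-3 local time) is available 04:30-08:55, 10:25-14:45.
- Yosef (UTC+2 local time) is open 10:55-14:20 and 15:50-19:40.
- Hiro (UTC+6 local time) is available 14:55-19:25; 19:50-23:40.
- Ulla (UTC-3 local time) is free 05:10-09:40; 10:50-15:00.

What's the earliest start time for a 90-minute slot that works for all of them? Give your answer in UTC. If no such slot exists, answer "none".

Xiulan in UTC: 07:30-12:10, 12:35-16:40 (subtract 2h to convert from UTC+2).
Clara in UTC: 07:30-11:55, 13:25-17:45 (add 3h to convert from UTC-3).
Yosef in UTC: 08:55-12:20, 13:50-17:40 (subtract 2h to convert from UTC+2).
Hiro in UTC: 08:55-13:25, 13:50-17:40 (subtract 6h to convert from UTC+6).
Ulla in UTC: 08:10-12:40, 13:50-18:00 (add 3h to convert from UTC-3).
Xiulan ∩ Clara: 07:30-11:55, 13:25-16:40.
Xiulan ∩ Clara ∩ Yosef: 08:55-11:55, 13:50-16:40.
Xiulan ∩ Clara ∩ Yosef ∩ Hiro: 08:55-11:55, 13:50-16:40.
Xiulan ∩ Clara ∩ Yosef ∩ Hiro ∩ Ulla: 08:55-11:55, 13:50-16:40.
The first common window of at least 90 minutes is 08:55-11:55, so the earliest start is 08:55.

08:55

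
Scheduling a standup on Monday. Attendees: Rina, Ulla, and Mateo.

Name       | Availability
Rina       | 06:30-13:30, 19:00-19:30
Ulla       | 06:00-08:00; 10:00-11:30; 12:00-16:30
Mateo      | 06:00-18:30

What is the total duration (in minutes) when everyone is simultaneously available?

Rina ∩ Ulla: 06:30-08:00, 10:00-11:30, 12:00-13:30.
Rina ∩ Ulla ∩ Mateo: 06:30-08:00, 10:00-11:30, 12:00-13:30.
Summing the common windows: 90 + 90 + 90 = 270 minutes.

270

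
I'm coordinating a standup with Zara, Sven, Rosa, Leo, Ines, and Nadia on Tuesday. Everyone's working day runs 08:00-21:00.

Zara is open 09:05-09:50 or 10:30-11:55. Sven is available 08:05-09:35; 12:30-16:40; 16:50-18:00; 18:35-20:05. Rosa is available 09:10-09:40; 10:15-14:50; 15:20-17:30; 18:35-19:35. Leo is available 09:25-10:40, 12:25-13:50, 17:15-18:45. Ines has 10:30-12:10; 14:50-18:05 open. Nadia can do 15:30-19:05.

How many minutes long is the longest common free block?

Zara ∩ Sven: 09:05-09:35.
Zara ∩ Sven ∩ Rosa: 09:10-09:35.
Zara ∩ Sven ∩ Rosa ∩ Leo: 09:25-09:35.
Zara ∩ Sven ∩ Rosa ∩ Leo ∩ Ines: ∅.
Zara ∩ Sven ∩ Rosa ∩ Leo ∩ Ines ∩ Nadia: ∅.
There is no time when everyone is free.
No common window exists, so the longest block is 0 minutes.

0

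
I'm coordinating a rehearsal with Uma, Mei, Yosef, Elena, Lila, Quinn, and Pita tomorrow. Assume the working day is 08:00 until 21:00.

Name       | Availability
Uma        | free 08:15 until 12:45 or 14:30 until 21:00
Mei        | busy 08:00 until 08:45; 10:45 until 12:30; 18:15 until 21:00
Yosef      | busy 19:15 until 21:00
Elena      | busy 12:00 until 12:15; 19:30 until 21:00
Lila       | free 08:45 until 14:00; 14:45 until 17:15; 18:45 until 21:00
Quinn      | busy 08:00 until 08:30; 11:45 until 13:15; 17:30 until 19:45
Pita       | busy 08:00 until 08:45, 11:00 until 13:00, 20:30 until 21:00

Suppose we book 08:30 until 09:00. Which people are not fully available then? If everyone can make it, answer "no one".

Uma free: 08:15-12:45, 14:30-21:00.
Mei free: 08:45-10:45, 12:30-18:15 (invert busy blocks within the working day).
Yosef free: 08:00-19:15 (invert busy blocks within the working day).
Elena free: 08:00-12:00, 12:15-19:30 (invert busy blocks within the working day).
Lila free: 08:45-14:00, 14:45-17:15, 18:45-21:00.
Quinn free: 08:30-11:45, 13:15-17:30, 19:45-21:00 (invert busy blocks within the working day).
Pita free: 08:45-11:00, 13:00-20:30 (invert busy blocks within the working day).
Uma: free for 08:30-09:00. Mei: not fully free for 08:30-09:00. Yosef: free for 08:30-09:00. Elena: free for 08:30-09:00. Lila: not fully free for 08:30-09:00. Quinn: free for 08:30-09:00. Pita: not fully free for 08:30-09:00.

Lila, Mei, Pita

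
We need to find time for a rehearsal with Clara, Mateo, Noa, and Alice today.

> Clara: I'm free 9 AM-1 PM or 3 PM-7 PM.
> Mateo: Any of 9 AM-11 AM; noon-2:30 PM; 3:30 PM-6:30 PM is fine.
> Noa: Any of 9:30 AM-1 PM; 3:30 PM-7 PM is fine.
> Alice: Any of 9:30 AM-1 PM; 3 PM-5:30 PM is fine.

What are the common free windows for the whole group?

09:30-11:00, 12:00-13:00, 15:30-17:30

Clara ∩ Mateo: 09:00-11:00, 12:00-13:00, 15:30-18:30.
Clara ∩ Mateo ∩ Noa: 09:30-11:00, 12:00-13:00, 15:30-18:30.
Clara ∩ Mateo ∩ Noa ∩ Alice: 09:30-11:00, 12:00-13:00, 15:30-17:30.
Those are the intersection windows.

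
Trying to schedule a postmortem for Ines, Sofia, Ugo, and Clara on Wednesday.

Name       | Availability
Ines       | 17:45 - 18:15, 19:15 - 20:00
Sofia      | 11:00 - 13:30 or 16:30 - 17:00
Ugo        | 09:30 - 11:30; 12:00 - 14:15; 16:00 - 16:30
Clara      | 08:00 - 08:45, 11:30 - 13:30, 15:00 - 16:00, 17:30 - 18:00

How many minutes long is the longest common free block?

Ines ∩ Sofia: ∅.
Ines ∩ Sofia ∩ Ugo: ∅.
Ines ∩ Sofia ∩ Ugo ∩ Clara: ∅.
There is no time when everyone is free.
No common window exists, so the longest block is 0 minutes.

0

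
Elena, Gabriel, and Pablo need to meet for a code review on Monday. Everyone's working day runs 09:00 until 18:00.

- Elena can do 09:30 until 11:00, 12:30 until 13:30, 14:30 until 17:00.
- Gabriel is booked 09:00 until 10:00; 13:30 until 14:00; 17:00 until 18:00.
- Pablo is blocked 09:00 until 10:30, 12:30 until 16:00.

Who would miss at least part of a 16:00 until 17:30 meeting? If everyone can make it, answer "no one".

Elena free: 09:30-11:00, 12:30-13:30, 14:30-17:00.
Gabriel free: 10:00-13:30, 14:00-17:00 (invert busy blocks within the working day).
Pablo free: 10:30-12:30, 16:00-18:00 (invert busy blocks within the working day).
Elena: not fully free for 16:00-17:30. Gabriel: not fully free for 16:00-17:30. Pablo: free for 16:00-17:30.

Elena, Gabriel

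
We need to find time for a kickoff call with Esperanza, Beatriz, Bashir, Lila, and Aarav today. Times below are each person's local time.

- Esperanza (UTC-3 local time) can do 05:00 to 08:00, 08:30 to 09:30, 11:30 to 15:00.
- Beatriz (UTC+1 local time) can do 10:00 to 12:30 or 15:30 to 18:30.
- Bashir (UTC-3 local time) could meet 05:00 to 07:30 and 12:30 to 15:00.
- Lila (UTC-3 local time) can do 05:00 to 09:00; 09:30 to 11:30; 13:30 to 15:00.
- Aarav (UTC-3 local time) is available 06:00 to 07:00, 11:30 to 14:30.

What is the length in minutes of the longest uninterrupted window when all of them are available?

Esperanza in UTC: 08:00-11:00, 11:30-12:30, 14:30-18:00 (add 3h to convert from UTC-3).
Beatriz in UTC: 09:00-11:30, 14:30-17:30 (subtract 1h to convert from UTC+1).
Bashir in UTC: 08:00-10:30, 15:30-18:00 (add 3h to convert from UTC-3).
Lila in UTC: 08:00-12:00, 12:30-14:30, 16:30-18:00 (add 3h to convert from UTC-3).
Aarav in UTC: 09:00-10:00, 14:30-17:30 (add 3h to convert from UTC-3).
Esperanza ∩ Beatriz: 09:00-11:00, 14:30-17:30.
Esperanza ∩ Beatriz ∩ Bashir: 09:00-10:30, 15:30-17:30.
Esperanza ∩ Beatriz ∩ Bashir ∩ Lila: 09:00-10:30, 16:30-17:30.
Esperanza ∩ Beatriz ∩ Bashir ∩ Lila ∩ Aarav: 09:00-10:00, 16:30-17:30.
The longest is 09:00-10:00 at 60 minutes.

60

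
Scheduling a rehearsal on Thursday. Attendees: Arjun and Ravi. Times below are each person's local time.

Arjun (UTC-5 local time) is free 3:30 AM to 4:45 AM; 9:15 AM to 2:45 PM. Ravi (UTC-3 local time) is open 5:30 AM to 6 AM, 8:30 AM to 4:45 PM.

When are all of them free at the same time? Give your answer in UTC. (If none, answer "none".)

Arjun in UTC: 08:30-09:45, 14:15-19:45 (add 5h to convert from UTC-5).
Ravi in UTC: 08:30-09:00, 11:30-19:45 (add 3h to convert from UTC-3).
Arjun ∩ Ravi: 08:30-09:00, 14:15-19:45.
So the common availability across everyone is 08:30-09:00, 14:15-19:45.

08:30-09:00, 14:15-19:45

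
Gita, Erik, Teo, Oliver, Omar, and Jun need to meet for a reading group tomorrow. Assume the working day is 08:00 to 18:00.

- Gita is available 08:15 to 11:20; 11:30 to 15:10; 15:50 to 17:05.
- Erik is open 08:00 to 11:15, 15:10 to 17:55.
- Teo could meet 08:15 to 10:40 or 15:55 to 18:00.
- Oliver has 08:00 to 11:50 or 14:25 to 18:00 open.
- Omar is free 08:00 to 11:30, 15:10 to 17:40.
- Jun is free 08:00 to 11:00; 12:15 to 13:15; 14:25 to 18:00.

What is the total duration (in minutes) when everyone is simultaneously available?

215

Gita ∩ Erik: 08:15-11:15, 15:50-17:05.
Gita ∩ Erik ∩ Teo: 08:15-10:40, 15:55-17:05.
Gita ∩ Erik ∩ Teo ∩ Oliver: 08:15-10:40, 15:55-17:05.
Gita ∩ Erik ∩ Teo ∩ Oliver ∩ Omar: 08:15-10:40, 15:55-17:05.
Gita ∩ Erik ∩ Teo ∩ Oliver ∩ Omar ∩ Jun: 08:15-10:40, 15:55-17:05.
Summing the common windows: 145 + 70 = 215 minutes.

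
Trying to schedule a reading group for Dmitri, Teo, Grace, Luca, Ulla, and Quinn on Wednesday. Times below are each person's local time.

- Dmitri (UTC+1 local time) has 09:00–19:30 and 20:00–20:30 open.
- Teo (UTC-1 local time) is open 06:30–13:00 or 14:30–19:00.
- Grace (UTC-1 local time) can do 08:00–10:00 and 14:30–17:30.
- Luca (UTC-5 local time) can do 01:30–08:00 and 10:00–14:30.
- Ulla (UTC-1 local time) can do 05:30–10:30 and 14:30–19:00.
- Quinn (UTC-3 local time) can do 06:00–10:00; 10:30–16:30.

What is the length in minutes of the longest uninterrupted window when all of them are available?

Dmitri in UTC: 08:00-18:30, 19:00-19:30 (subtract 1h to convert from UTC+1).
Teo in UTC: 07:30-14:00, 15:30-20:00 (add 1h to convert from UTC-1).
Grace in UTC: 09:00-11:00, 15:30-18:30 (add 1h to convert from UTC-1).
Luca in UTC: 06:30-13:00, 15:00-19:30 (add 5h to convert from UTC-5).
Ulla in UTC: 06:30-11:30, 15:30-20:00 (add 1h to convert from UTC-1).
Quinn in UTC: 09:00-13:00, 13:30-19:30 (add 3h to convert from UTC-3).
Dmitri ∩ Teo: 08:00-14:00, 15:30-18:30, 19:00-19:30.
Dmitri ∩ Teo ∩ Grace: 09:00-11:00, 15:30-18:30.
Dmitri ∩ Teo ∩ Grace ∩ Luca: 09:00-11:00, 15:30-18:30.
Dmitri ∩ Teo ∩ Grace ∩ Luca ∩ Ulla: 09:00-11:00, 15:30-18:30.
Dmitri ∩ Teo ∩ Grace ∩ Luca ∩ Ulla ∩ Quinn: 09:00-11:00, 15:30-18:30.
So the common availability across everyone is 09:00-11:00, 15:30-18:30.
The longest is 15:30-18:30 at 180 minutes.

180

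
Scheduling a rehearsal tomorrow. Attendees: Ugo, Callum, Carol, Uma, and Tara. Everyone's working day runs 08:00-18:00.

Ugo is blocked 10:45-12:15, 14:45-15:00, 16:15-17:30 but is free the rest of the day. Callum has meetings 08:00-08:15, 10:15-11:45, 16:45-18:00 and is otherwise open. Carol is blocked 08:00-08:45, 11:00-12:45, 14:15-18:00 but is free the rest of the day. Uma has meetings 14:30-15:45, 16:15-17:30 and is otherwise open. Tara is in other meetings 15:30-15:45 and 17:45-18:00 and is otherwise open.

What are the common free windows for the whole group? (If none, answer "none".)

Ugo free: 08:00-10:45, 12:15-14:45, 15:00-16:15, 17:30-18:00 (invert busy blocks within the working day).
Callum free: 08:15-10:15, 11:45-16:45 (invert busy blocks within the working day).
Carol free: 08:45-11:00, 12:45-14:15 (invert busy blocks within the working day).
Uma free: 08:00-14:30, 15:45-16:15, 17:30-18:00 (invert busy blocks within the working day).
Tara free: 08:00-15:30, 15:45-17:45 (invert busy blocks within the working day).
Ugo ∩ Callum: 08:15-10:15, 12:15-14:45, 15:00-16:15.
Ugo ∩ Callum ∩ Carol: 08:45-10:15, 12:45-14:15.
Ugo ∩ Callum ∩ Carol ∩ Uma: 08:45-10:15, 12:45-14:15.
Ugo ∩ Callum ∩ Carol ∩ Uma ∩ Tara: 08:45-10:15, 12:45-14:15.

08:45-10:15, 12:45-14:15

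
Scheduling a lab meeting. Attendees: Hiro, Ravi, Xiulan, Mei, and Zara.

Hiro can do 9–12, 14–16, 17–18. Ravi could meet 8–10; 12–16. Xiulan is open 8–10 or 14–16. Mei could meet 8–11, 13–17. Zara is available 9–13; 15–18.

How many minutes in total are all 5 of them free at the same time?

Hiro ∩ Ravi: 09:00-10:00, 14:00-16:00.
Hiro ∩ Ravi ∩ Xiulan: 09:00-10:00, 14:00-16:00.
Hiro ∩ Ravi ∩ Xiulan ∩ Mei: 09:00-10:00, 14:00-16:00.
Hiro ∩ Ravi ∩ Xiulan ∩ Mei ∩ Zara: 09:00-10:00, 15:00-16:00.
Summing the common windows: 60 + 60 = 120 minutes.

120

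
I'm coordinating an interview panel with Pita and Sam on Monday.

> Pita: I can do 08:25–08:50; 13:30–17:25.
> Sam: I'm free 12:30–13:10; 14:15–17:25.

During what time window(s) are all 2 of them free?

Pita ∩ Sam: 14:15-17:25.
Those are the intersection windows.

14:15-17:25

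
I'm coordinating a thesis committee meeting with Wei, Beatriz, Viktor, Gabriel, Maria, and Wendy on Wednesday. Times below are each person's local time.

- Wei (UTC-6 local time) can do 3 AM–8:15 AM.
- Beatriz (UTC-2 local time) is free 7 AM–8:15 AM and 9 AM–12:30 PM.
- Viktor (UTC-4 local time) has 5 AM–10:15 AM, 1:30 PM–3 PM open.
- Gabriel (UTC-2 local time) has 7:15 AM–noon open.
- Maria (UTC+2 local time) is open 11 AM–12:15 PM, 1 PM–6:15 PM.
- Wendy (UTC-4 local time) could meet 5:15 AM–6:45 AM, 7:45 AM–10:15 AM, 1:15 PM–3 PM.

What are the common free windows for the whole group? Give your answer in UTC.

Wei in UTC: 09:00-14:15 (add 6h to convert from UTC-6).
Beatriz in UTC: 09:00-10:15, 11:00-14:30 (add 2h to convert from UTC-2).
Viktor in UTC: 09:00-14:15, 17:30-19:00 (add 4h to convert from UTC-4).
Gabriel in UTC: 09:15-14:00 (add 2h to convert from UTC-2).
Maria in UTC: 09:00-10:15, 11:00-16:15 (subtract 2h to convert from UTC+2).
Wendy in UTC: 09:15-10:45, 11:45-14:15, 17:15-19:00 (add 4h to convert from UTC-4).
Wei ∩ Beatriz: 09:00-10:15, 11:00-14:15.
Wei ∩ Beatriz ∩ Viktor: 09:00-10:15, 11:00-14:15.
Wei ∩ Beatriz ∩ Viktor ∩ Gabriel: 09:15-10:15, 11:00-14:00.
Wei ∩ Beatriz ∩ Viktor ∩ Gabriel ∩ Maria: 09:15-10:15, 11:00-14:00.
Wei ∩ Beatriz ∩ Viktor ∩ Gabriel ∩ Maria ∩ Wendy: 09:15-10:15, 11:45-14:00.
Those are the intersection windows.

09:15-10:15, 11:45-14:00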